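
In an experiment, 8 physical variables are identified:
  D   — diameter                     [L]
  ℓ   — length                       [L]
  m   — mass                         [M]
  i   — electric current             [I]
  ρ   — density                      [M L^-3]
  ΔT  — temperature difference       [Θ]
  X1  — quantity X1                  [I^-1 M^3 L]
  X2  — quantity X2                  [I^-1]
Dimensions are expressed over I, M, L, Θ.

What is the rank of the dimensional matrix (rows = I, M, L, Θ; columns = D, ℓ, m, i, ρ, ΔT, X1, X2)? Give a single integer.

Exponent matrix [I,M,L,Θ] × [D,ℓ,m,i,ρ,ΔT,X1,X2]:
  I: [ 0  0  0  1  0  0 -1 -1]
  M: [ 0  0  1  0  1  0  3  0]
  L: [ 1  1  0  0 -3  0  1  0]
  Θ: [ 0  0  0  0  0  1  0  0]
Row reduction gives pivot columns D,m,i,ΔT; rank = 4

4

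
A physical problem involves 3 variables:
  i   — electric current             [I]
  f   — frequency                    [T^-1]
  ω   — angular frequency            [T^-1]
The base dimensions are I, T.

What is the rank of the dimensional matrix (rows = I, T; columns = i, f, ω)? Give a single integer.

2

Exponent matrix [I,T] × [i,f,ω]:
  I: [ 1  0  0]
  T: [ 0 -1 -1]
Echelon form has 2 nonzero rows (pivots: i,f)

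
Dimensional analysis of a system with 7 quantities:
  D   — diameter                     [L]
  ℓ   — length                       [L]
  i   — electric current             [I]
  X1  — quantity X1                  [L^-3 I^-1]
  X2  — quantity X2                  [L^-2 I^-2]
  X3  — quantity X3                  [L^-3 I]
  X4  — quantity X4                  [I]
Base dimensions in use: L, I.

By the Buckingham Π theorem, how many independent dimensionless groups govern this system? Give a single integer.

5

Write exponents as rows L,I / cols D,ℓ,i,X1,X2,X3,X4:
  L: [ 1  1  0 -3 -2 -3  0]
  I: [ 0  0  1 -1 -2  1  1]
Row reduction gives pivot columns D,i; rank = 2
Π count = n − r = 7 − 2 = 5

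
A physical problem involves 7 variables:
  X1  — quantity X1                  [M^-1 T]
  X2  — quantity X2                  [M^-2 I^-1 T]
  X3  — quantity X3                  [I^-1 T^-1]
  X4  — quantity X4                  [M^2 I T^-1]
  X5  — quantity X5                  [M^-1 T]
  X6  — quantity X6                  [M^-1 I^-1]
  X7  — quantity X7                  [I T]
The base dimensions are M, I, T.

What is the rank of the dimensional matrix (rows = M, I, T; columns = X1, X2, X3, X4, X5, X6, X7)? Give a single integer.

2

Exponent matrix [M,I,T] × [X1,X2,X3,X4,X5,X6,X7]:
  M: [-1 -2  0  2 -1 -1  0]
  I: [ 0 -1 -1  1  0 -1  1]
  T: [ 1  1 -1 -1  1  0  1]
Row reduction gives pivot columns X1,X2; rank = 2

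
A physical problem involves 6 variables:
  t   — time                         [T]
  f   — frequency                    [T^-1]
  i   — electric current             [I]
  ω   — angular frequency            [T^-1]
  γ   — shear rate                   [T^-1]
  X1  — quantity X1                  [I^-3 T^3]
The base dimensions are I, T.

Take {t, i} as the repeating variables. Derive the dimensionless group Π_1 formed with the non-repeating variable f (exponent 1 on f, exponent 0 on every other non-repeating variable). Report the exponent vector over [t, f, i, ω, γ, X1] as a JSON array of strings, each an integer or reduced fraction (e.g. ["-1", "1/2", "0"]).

Dimensional matrix (I×T by t×f×i×ω×γ×X1):
  I: [ 0  0  1  0  0 -3]
  T: [ 1 -1  0 -1 -1  3]
Echelon form has 2 nonzero rows (pivots: t,i)
Pivot set = {t,i}, free = {f,ω,γ,X1}
RREF:
  r0: [   1   -1    0   -1   -1    3]
  r1: [   0    0    1    0    0   -3]
Fix exponent of f at 1, ω at 0, γ at 0, X1 at 0; solve each RREF row for its pivot's exponent:
  r0: exp(t) + (-1)·1 = 0 ⇒ exp(t) = 1
  r1: exp(i) + (0)·1 = 0 ⇒ exp(i) = 0
Π_1 = t · f

["1", "1", "0", "0", "0", "0"]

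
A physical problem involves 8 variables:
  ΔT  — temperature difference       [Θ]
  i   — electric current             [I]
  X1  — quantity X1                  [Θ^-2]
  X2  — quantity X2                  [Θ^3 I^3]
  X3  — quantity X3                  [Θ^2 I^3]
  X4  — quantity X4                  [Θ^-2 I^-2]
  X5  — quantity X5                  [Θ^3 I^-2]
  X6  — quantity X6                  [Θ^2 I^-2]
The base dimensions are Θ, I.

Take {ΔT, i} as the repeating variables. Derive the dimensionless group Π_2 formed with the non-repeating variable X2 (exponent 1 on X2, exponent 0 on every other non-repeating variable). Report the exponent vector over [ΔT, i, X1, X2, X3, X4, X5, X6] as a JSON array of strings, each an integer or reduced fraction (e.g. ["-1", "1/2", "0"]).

Dimensional matrix (Θ×I by ΔT×i×X1×X2×X3×X4×X5×X6):
  Θ: [ 1  0 -2  3  2 -2  3  2]
  I: [ 0  1  0  3  3 -2 -2 -2]
RREF → pivots at {ΔT,i} ⇒ r = 2
Pivot set = {ΔT,i}, free = {X1,X2,X3,X4,X5,X6}
RREF:
  r0: [   1    0   -2    3    2   -2    3    2]
  r1: [   0    1    0    3    3   -2   -2   -2]
Fix exponent of X2 at 1, X1 at 0, X3 at 0, X4 at 0, X5 at 0, X6 at 0; solve each RREF row for its pivot's exponent:
  r0: exp(ΔT) + (3)·1 = 0 ⇒ exp(ΔT) = -3
  r1: exp(i) + (3)·1 = 0 ⇒ exp(i) = -3
Π_2 = ΔT^-3 · i^-3 · X2

["-3", "-3", "0", "1", "0", "0", "0", "0"]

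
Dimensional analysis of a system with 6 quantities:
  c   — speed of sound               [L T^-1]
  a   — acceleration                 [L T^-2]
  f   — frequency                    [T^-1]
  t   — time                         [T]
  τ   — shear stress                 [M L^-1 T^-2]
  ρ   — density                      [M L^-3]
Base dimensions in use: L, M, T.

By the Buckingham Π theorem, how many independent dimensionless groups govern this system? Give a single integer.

Dimensional matrix (L×M×T by c×a×f×t×τ×ρ):
  L: [ 1  1  0  0 -1 -3]
  M: [ 0  0  0  0  1  1]
  T: [-1 -2 -1  1 -2  0]
Row reduction gives pivot columns c,a,τ; rank = 3
6 vars − rank 3 = 3 Π groups

3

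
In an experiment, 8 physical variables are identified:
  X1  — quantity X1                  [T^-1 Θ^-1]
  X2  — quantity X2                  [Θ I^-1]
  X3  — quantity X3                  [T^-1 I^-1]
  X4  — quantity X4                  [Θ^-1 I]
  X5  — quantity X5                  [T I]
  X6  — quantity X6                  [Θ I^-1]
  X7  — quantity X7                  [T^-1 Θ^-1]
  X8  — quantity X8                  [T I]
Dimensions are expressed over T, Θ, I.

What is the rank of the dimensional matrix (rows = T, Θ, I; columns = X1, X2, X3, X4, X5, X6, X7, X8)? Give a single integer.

Exponent matrix [T,Θ,I] × [X1,X2,X3,X4,X5,X6,X7,X8]:
  T: [-1  0 -1  0  1  0 -1  1]
  Θ: [-1  1  0 -1  0  1 -1  0]
  I: [ 0 -1 -1  1  1 -1  0  1]
RREF → pivots at {X1,X2} ⇒ r = 2

2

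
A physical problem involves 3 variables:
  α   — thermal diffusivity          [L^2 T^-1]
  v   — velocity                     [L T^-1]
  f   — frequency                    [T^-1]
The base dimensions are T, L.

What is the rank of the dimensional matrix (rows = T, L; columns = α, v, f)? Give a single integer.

2

Write exponents as rows T,L / cols α,v,f:
  T: [-1 -1 -1]
  L: [ 2  1  0]
Row reduction gives pivot columns α,v; rank = 2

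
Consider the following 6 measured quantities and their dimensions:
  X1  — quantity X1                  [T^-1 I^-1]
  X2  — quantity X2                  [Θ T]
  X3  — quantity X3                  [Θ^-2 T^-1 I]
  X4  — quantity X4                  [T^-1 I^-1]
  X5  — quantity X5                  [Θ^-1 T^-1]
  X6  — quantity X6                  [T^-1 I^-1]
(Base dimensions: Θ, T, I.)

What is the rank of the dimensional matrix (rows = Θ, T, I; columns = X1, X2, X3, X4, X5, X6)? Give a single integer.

2

Dimensional matrix (Θ×T×I by X1×X2×X3×X4×X5×X6):
  Θ: [ 0  1 -2  0 -1  0]
  T: [-1  1 -1 -1 -1 -1]
  I: [-1  0  1 -1  0 -1]
Row reduction gives pivot columns X1,X2; rank = 2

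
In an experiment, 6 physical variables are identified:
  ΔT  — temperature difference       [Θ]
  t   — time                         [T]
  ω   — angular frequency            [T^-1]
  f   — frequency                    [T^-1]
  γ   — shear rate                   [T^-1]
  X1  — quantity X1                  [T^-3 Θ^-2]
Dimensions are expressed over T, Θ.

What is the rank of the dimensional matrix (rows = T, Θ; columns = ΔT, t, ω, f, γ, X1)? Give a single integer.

2

Write exponents as rows T,Θ / cols ΔT,t,ω,f,γ,X1:
  T: [ 0  1 -1 -1 -1 -3]
  Θ: [ 1  0  0  0  0 -2]
RREF → pivots at {ΔT,t} ⇒ r = 2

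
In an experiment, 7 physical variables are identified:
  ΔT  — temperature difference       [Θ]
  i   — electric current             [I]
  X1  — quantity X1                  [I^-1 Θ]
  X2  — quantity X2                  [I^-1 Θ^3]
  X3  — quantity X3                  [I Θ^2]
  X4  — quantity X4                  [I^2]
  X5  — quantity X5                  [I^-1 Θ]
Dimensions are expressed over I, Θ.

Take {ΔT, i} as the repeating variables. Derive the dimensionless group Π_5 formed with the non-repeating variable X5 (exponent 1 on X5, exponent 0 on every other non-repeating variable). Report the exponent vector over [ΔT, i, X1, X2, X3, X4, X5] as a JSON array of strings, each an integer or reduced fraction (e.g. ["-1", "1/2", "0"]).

["-1", "1", "0", "0", "0", "0", "1"]

Exponent matrix [I,Θ] × [ΔT,i,X1,X2,X3,X4,X5]:
  I: [ 0  1 -1 -1  1  2 -1]
  Θ: [ 1  0  1  3  2  0  1]
RREF → pivots at {ΔT,i} ⇒ r = 2
Repeat: ΔT,i; free: X1,X2,X3,X4,X5
RREF:
  r0: [   1    0    1    3    2    0    1]
  r1: [   0    1   -1   -1    1    2   -1]
Fix exponent of X5 at 1, X1 at 0, X2 at 0, X3 at 0, X4 at 0; solve each RREF row for its pivot's exponent:
  r0: exp(ΔT) + (1)·1 = 0 ⇒ exp(ΔT) = -1
  r1: exp(i) + (-1)·1 = 0 ⇒ exp(i) = 1
Π_5 = ΔT^-1 · i · X5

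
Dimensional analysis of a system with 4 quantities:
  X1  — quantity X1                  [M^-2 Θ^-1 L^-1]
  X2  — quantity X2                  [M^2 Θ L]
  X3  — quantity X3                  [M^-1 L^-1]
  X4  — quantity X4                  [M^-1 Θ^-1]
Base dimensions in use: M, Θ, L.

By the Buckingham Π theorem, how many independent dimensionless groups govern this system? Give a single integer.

Exponent matrix [M,Θ,L] × [X1,X2,X3,X4]:
  M: [-2  2 -1 -1]
  Θ: [-1  1  0 -1]
  L: [-1  1 -1  0]
Row reduction gives pivot columns X1,X3; rank = 2
4 vars − rank 2 = 2 Π groups

2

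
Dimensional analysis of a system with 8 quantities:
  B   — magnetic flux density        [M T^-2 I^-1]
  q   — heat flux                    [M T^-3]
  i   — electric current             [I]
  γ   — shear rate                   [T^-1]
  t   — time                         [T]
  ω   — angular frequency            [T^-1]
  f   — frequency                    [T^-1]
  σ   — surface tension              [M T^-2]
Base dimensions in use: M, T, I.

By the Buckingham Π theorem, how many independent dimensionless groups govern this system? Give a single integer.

5

Exponent matrix [M,T,I] × [B,q,i,γ,t,ω,f,σ]:
  M: [ 1  1  0  0  0  0  0  1]
  T: [-2 -3  0 -1  1 -1 -1 -2]
  I: [-1  0  1  0  0  0  0  0]
RREF → pivots at {B,q,i} ⇒ r = 3
8 vars − rank 3 = 5 Π groups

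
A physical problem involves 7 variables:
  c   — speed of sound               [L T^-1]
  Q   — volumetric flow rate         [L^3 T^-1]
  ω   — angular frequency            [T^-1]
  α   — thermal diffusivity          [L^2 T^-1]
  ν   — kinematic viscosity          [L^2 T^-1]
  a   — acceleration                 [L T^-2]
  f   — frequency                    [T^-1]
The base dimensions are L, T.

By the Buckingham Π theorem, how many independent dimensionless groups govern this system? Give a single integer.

5

Dimensional matrix (L×T by c×Q×ω×α×ν×a×f):
  L: [ 1  3  0  2  2  1  0]
  T: [-1 -1 -1 -1 -1 -2 -1]
RREF → pivots at {c,Q} ⇒ r = 2
Π count = n − r = 7 − 2 = 5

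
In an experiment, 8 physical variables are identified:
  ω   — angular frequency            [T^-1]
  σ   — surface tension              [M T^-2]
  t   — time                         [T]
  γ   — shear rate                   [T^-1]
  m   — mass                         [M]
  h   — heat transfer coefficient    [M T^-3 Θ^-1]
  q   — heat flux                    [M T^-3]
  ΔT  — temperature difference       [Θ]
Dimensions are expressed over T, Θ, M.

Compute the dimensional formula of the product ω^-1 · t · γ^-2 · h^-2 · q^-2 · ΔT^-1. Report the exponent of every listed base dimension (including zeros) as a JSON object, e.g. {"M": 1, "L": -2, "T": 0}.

{"T": 16, "Θ": 1, "M": -4}

Write exponents as rows T,Θ,M / cols ω,σ,t,γ,m,h,q,ΔT:
  T: [-1 -2  1 -1  0 -3 -3  0]
  Θ: [ 0  0  0  0  0 -1  0  1]
  M: [ 0  1  0  0  1  1  1  0]
  [T]: (-1)·-1+(1)·1+(-2)·-1+(-2)·-3+(-2)·-3+(-1)·0 = 16
  [Θ]: (-1)·0+(1)·0+(-2)·0+(-2)·-1+(-2)·0+(-1)·1 = 1
  [M]: (-1)·0+(1)·0+(-2)·0+(-2)·1+(-2)·1+(-1)·0 = -4
⇒ T^16 Θ M^-4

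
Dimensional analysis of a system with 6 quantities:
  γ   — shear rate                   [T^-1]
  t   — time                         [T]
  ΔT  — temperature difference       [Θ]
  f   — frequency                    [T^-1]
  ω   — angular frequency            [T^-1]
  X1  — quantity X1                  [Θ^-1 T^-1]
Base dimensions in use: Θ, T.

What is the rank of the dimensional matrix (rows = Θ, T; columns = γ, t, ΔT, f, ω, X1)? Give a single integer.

Write exponents as rows Θ,T / cols γ,t,ΔT,f,ω,X1:
  Θ: [ 0  0  1  0  0 -1]
  T: [-1  1  0 -1 -1 -1]
Row reduction gives pivot columns γ,ΔT; rank = 2

2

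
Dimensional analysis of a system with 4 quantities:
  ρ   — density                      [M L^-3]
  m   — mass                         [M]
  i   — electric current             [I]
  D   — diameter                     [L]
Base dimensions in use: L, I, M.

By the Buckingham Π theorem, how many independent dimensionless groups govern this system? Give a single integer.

Exponent matrix [L,I,M] × [ρ,m,i,D]:
  L: [-3  0  0  1]
  I: [ 0  0  1  0]
  M: [ 1  1  0  0]
Echelon form has 3 nonzero rows (pivots: ρ,m,i)
4 vars − rank 3 = 1 Π group

1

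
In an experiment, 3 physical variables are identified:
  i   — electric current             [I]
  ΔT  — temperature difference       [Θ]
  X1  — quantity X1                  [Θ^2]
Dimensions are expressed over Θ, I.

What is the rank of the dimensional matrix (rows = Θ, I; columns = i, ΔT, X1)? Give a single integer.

Exponent matrix [Θ,I] × [i,ΔT,X1]:
  Θ: [ 0  1  2]
  I: [ 1  0  0]
RREF → pivots at {i,ΔT} ⇒ r = 2

2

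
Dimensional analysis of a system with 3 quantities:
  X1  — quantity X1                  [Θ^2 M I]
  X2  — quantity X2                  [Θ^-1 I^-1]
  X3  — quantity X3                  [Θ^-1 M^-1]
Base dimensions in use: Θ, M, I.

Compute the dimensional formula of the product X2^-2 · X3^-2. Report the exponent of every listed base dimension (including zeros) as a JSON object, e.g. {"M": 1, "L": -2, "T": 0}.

{"Θ": 4, "M": 2, "I": 2}

Exponent matrix [Θ,M,I] × [X1,X2,X3]:
  Θ: [ 2 -1 -1]
  M: [ 1  0 -1]
  I: [ 1 -1  0]
  [Θ]: (-2)·-1+(-2)·-1 = 4
  [M]: (-2)·0+(-2)·-1 = 2
  [I]: (-2)·-1+(-2)·0 = 2
⇒ Θ^4 M^2 I^2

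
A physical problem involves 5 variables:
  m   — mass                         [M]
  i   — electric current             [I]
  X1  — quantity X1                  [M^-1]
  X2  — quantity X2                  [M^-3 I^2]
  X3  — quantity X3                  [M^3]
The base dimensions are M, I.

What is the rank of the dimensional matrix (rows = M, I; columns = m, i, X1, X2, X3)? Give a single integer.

2

Exponent matrix [M,I] × [m,i,X1,X2,X3]:
  M: [ 1  0 -1 -3  3]
  I: [ 0  1  0  2  0]
RREF → pivots at {m,i} ⇒ r = 2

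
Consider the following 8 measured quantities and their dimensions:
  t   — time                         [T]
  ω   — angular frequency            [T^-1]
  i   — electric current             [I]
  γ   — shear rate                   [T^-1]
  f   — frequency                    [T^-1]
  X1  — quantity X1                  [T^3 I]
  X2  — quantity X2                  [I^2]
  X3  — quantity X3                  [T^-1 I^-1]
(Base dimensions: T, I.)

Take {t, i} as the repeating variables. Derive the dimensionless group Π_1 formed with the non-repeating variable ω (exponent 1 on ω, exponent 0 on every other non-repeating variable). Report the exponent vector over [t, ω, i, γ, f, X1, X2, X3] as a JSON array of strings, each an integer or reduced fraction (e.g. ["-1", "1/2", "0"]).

Exponent matrix [T,I] × [t,ω,i,γ,f,X1,X2,X3]:
  T: [ 1 -1  0 -1 -1  3  0 -1]
  I: [ 0  0  1  0  0  1  2 -1]
RREF → pivots at {t,i} ⇒ r = 2
Repeat: t,i; free: ω,γ,f,X1,X2,X3
RREF:
  r0: [   1   -1    0   -1   -1    3    0   -1]
  r1: [   0    0    1    0    0    1    2   -1]
Fix exponent of ω at 1, γ at 0, f at 0, X1 at 0, X2 at 0, X3 at 0; solve each RREF row for its pivot's exponent:
  r0: exp(t) + (-1)·1 = 0 ⇒ exp(t) = 1
  r1: exp(i) + (0)·1 = 0 ⇒ exp(i) = 0
Π_1 = t · ω

["1", "1", "0", "0", "0", "0", "0", "0"]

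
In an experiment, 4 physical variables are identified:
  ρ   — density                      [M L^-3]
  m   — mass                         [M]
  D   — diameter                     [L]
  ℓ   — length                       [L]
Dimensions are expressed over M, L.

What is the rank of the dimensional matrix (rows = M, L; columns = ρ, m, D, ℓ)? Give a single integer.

Write exponents as rows M,L / cols ρ,m,D,ℓ:
  M: [ 1  1  0  0]
  L: [-3  0  1  1]
Echelon form has 2 nonzero rows (pivots: ρ,m)

2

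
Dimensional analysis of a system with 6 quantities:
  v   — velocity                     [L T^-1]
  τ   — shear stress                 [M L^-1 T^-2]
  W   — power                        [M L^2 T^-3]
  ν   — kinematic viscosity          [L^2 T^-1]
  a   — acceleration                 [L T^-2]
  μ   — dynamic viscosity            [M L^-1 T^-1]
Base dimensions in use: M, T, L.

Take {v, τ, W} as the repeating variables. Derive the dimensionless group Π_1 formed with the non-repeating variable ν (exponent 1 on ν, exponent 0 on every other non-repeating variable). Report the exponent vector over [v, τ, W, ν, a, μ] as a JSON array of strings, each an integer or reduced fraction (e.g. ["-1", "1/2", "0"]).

Dimensional matrix (M×T×L by v×τ×W×ν×a×μ):
  M: [ 0  1  1  0  0  1]
  T: [-1 -2 -3 -1 -2 -1]
  L: [ 1 -1  2  2  1 -1]
Row reduction gives pivot columns v,τ,W; rank = 3
Repeat: v,τ,W; free: ν,a,μ
RREF:
  r0: [   1    0    0  1/2  5/2 -3/2]
  r1: [   0    1    0 -1/2  1/2  1/2]
  r2: [   0    0    1  1/2 -1/2  1/2]
Fix exponent of ν at 1, a at 0, μ at 0; solve each RREF row for its pivot's exponent:
  r0: exp(v) + (1/2)·1 = 0 ⇒ exp(v) = -1/2
  r1: exp(τ) + (-1/2)·1 = 0 ⇒ exp(τ) = 1/2
  r2: exp(W) + (1/2)·1 = 0 ⇒ exp(W) = -1/2
Π_1 = v^(-1/2) · τ^(1/2) · W^(-1/2) · ν

["-1/2", "1/2", "-1/2", "1", "0", "0"]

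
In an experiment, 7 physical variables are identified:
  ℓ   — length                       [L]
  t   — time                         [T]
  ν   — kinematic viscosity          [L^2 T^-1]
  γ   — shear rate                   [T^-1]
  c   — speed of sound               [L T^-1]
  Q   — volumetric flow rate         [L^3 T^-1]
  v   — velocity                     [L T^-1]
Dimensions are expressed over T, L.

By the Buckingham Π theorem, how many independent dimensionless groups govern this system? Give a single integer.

5

Write exponents as rows T,L / cols ℓ,t,ν,γ,c,Q,v:
  T: [ 0  1 -1 -1 -1 -1 -1]
  L: [ 1  0  2  0  1  3  1]
Row reduction gives pivot columns ℓ,t; rank = 2
Π count = n − r = 7 − 2 = 5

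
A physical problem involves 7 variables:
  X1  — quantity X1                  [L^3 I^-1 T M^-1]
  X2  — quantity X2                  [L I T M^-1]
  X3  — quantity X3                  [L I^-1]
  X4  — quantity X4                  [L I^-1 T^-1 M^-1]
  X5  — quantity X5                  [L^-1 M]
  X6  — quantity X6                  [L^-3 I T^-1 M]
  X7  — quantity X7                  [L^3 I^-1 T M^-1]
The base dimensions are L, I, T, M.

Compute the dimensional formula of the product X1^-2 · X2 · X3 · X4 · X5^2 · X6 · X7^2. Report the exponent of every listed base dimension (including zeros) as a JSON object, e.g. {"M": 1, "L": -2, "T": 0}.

Exponent matrix [L,I,T,M] × [X1,X2,X3,X4,X5,X6,X7]:
  L: [ 3  1  1  1 -1 -3  3]
  I: [-1  1 -1 -1  0  1 -1]
  T: [ 1  1  0 -1  0 -1  1]
  M: [-1 -1  0 -1  1  1 -1]
  [L]: (-2)·3+(1)·1+(1)·1+(1)·1+(2)·-1+(1)·-3+(2)·3 = -2
  [I]: (-2)·-1+(1)·1+(1)·-1+(1)·-1+(2)·0+(1)·1+(2)·-1 = 0
  [T]: (-2)·1+(1)·1+(1)·0+(1)·-1+(2)·0+(1)·-1+(2)·1 = -1
  [M]: (-2)·-1+(1)·-1+(1)·0+(1)·-1+(2)·1+(1)·1+(2)·-1 = 1
⇒ L^-2 T^-1 M

{"L": -2, "I": 0, "T": -1, "M": 1}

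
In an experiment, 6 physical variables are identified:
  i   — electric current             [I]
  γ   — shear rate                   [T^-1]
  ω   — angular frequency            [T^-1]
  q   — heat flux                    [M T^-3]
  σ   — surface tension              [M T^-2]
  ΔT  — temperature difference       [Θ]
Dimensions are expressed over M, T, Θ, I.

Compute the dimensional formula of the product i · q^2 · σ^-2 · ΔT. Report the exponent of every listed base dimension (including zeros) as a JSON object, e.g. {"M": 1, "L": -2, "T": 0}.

Exponent matrix [M,T,Θ,I] × [i,γ,ω,q,σ,ΔT]:
  M: [ 0  0  0  1  1  0]
  T: [ 0 -1 -1 -3 -2  0]
  Θ: [ 0  0  0  0  0  1]
  I: [ 1  0  0  0  0  0]
  [M]: (1)·0+(2)·1+(-2)·1+(1)·0 = 0
  [T]: (1)·0+(2)·-3+(-2)·-2+(1)·0 = -2
  [Θ]: (1)·0+(2)·0+(-2)·0+(1)·1 = 1
  [I]: (1)·1+(2)·0+(-2)·0+(1)·0 = 1
⇒ T^-2 Θ I

{"M": 0, "T": -2, "Θ": 1, "I": 1}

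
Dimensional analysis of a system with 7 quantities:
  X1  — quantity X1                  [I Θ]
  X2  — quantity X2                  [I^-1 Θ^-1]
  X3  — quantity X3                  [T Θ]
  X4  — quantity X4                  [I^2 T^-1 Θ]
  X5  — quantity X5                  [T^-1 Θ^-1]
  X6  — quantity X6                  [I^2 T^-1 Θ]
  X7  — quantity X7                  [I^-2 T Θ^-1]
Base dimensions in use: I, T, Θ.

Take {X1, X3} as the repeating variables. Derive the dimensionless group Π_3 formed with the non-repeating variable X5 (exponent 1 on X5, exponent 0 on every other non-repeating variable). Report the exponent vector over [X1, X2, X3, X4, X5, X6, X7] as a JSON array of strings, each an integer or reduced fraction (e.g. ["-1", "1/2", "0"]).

Exponent matrix [I,T,Θ] × [X1,X2,X3,X4,X5,X6,X7]:
  I: [ 1 -1  0  2  0  2 -2]
  T: [ 0  0  1 -1 -1 -1  1]
  Θ: [ 1 -1  1  1 -1  1 -1]
RREF → pivots at {X1,X3} ⇒ r = 2
Repeat: X1,X3; free: X2,X4,X5,X6,X7
RREF:
  r0: [   1   -1    0    2    0    2   -2]
  r1: [   0    0    1   -1   -1   -1    1]
  r2: [   0    0    0    0    0    0    0]
Fix exponent of X5 at 1, X2 at 0, X4 at 0, X6 at 0, X7 at 0; solve each RREF row for its pivot's exponent:
  r0: exp(X1) + (0)·1 = 0 ⇒ exp(X1) = 0
  r1: exp(X3) + (-1)·1 = 0 ⇒ exp(X3) = 1
Π_3 = X3 · X5

["0", "0", "1", "0", "1", "0", "0"]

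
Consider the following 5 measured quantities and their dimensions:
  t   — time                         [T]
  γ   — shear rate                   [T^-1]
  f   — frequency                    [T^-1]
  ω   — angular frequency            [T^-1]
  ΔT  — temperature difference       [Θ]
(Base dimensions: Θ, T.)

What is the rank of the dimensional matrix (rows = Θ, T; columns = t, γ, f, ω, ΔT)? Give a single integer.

Exponent matrix [Θ,T] × [t,γ,f,ω,ΔT]:
  Θ: [ 0  0  0  0  1]
  T: [ 1 -1 -1 -1  0]
Echelon form has 2 nonzero rows (pivots: t,ΔT)

2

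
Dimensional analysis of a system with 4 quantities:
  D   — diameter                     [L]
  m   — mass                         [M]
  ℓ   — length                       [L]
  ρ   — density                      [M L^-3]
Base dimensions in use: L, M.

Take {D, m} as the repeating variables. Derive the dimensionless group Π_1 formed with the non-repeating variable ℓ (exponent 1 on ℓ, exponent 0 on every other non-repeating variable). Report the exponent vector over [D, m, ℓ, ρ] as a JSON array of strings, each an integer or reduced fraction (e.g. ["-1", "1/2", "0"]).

["-1", "0", "1", "0"]

Write exponents as rows L,M / cols D,m,ℓ,ρ:
  L: [ 1  0  1 -3]
  M: [ 0  1  0  1]
RREF → pivots at {D,m} ⇒ r = 2
Repeat: D,m; free: ℓ,ρ
RREF:
  r0: [   1    0    1   -3]
  r1: [   0    1    0    1]
Fix exponent of ℓ at 1, ρ at 0; solve each RREF row for its pivot's exponent:
  r0: exp(D) + (1)·1 = 0 ⇒ exp(D) = -1
  r1: exp(m) + (0)·1 = 0 ⇒ exp(m) = 0
Π_1 = D^-1 · ℓ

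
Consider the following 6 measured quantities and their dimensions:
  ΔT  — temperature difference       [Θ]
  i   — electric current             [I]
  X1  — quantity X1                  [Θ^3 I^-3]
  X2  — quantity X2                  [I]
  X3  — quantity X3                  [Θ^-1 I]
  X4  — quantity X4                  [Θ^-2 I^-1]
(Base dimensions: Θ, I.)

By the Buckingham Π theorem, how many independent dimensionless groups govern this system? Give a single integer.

4

Exponent matrix [Θ,I] × [ΔT,i,X1,X2,X3,X4]:
  Θ: [ 1  0  3  0 -1 -2]
  I: [ 0  1 -3  1  1 -1]
Row reduction gives pivot columns ΔT,i; rank = 2
Π count = n − r = 6 − 2 = 4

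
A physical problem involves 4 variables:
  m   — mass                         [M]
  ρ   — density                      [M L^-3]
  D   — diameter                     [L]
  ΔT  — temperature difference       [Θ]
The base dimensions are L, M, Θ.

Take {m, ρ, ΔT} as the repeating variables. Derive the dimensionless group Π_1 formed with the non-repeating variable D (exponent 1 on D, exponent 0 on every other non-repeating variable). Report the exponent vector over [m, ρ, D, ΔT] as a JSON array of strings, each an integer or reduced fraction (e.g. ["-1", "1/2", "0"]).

["-1/3", "1/3", "1", "0"]

Exponent matrix [L,M,Θ] × [m,ρ,D,ΔT]:
  L: [ 0 -3  1  0]
  M: [ 1  1  0  0]
  Θ: [ 0  0  0  1]
Row reduction gives pivot columns m,ρ,ΔT; rank = 3
Repeat: m,ρ,ΔT; free: D
RREF:
  r0: [   1    0  1/3    0]
  r1: [   0    1 -1/3    0]
  r2: [   0    0    0    1]
Fix exponent of D at 1; solve each RREF row for its pivot's exponent:
  r0: exp(m) + (1/3)·1 = 0 ⇒ exp(m) = -1/3
  r1: exp(ρ) + (-1/3)·1 = 0 ⇒ exp(ρ) = 1/3
  r2: exp(ΔT) + (0)·1 = 0 ⇒ exp(ΔT) = 0
Π_1 = m^(-1/3) · ρ^(1/3) · D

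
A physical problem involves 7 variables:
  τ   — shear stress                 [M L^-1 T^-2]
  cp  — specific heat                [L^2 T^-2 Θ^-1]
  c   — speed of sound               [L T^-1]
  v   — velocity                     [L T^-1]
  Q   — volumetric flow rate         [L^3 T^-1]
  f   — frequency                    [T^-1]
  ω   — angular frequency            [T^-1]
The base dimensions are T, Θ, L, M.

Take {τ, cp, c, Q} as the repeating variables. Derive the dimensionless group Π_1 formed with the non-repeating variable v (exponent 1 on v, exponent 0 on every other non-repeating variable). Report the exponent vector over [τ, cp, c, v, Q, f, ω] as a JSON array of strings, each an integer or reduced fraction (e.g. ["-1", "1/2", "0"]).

Dimensional matrix (T×Θ×L×M by τ×cp×c×v×Q×f×ω):
  T: [-2 -2 -1 -1 -1 -1 -1]
  Θ: [ 0 -1  0  0  0  0  0]
  L: [-1  2  1  1  3  0  0]
  M: [ 1  0  0  0  0  0  0]
Echelon form has 4 nonzero rows (pivots: τ,cp,c,Q)
Repeat: τ,cp,c,Q; free: v,f,ω
RREF:
  r0: [   1    0    0    0    0    0    0]
  r1: [   0    1    0    0    0    0    0]
  r2: [   0    0    1    1    0  3/2  3/2]
  r3: [   0    0    0    0    1 -1/2 -1/2]
Fix exponent of v at 1, f at 0, ω at 0; solve each RREF row for its pivot's exponent:
  r0: exp(τ) + (0)·1 = 0 ⇒ exp(τ) = 0
  r1: exp(cp) + (0)·1 = 0 ⇒ exp(cp) = 0
  r2: exp(c) + (1)·1 = 0 ⇒ exp(c) = -1
  r3: exp(Q) + (0)·1 = 0 ⇒ exp(Q) = 0
Π_1 = c^-1 · v

["0", "0", "-1", "1", "0", "0", "0"]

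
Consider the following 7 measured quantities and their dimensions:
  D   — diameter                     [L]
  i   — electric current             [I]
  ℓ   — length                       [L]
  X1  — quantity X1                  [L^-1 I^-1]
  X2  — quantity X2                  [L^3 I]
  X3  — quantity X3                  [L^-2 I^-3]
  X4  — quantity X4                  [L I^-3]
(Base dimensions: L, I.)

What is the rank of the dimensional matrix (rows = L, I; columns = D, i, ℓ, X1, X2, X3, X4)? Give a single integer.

2

Dimensional matrix (L×I by D×i×ℓ×X1×X2×X3×X4):
  L: [ 1  0  1 -1  3 -2  1]
  I: [ 0  1  0 -1  1 -3 -3]
Echelon form has 2 nonzero rows (pivots: D,i)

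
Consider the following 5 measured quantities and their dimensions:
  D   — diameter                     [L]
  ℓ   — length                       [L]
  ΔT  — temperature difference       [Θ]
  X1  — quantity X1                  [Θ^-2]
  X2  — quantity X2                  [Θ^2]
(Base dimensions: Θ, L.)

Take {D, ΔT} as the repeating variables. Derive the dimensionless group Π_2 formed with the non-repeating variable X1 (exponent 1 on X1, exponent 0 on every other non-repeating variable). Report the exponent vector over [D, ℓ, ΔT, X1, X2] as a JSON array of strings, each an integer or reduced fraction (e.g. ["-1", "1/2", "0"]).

["0", "0", "2", "1", "0"]

Dimensional matrix (Θ×L by D×ℓ×ΔT×X1×X2):
  Θ: [ 0  0  1 -2  2]
  L: [ 1  1  0  0  0]
Echelon form has 2 nonzero rows (pivots: D,ΔT)
Repeat: D,ΔT; free: ℓ,X1,X2
RREF:
  r0: [   1    1    0    0    0]
  r1: [   0    0    1   -2    2]
Fix exponent of X1 at 1, ℓ at 0, X2 at 0; solve each RREF row for its pivot's exponent:
  r0: exp(D) + (0)·1 = 0 ⇒ exp(D) = 0
  r1: exp(ΔT) + (-2)·1 = 0 ⇒ exp(ΔT) = 2
Π_2 = ΔT^2 · X1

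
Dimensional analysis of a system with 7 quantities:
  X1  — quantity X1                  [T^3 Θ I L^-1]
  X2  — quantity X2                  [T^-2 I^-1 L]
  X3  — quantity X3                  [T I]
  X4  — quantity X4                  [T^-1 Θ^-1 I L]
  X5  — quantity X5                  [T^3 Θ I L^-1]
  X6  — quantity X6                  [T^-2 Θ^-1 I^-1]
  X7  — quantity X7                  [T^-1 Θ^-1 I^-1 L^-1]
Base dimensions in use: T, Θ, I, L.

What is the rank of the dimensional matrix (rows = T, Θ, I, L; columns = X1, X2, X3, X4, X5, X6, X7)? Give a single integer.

3

Dimensional matrix (T×Θ×I×L by X1×X2×X3×X4×X5×X6×X7):
  T: [ 3 -2  1 -1  3 -2 -1]
  Θ: [ 1  0  0 -1  1 -1 -1]
  I: [ 1 -1  1  1  1 -1 -1]
  L: [-1  1  0  1 -1  0 -1]
RREF → pivots at {X1,X2,X3} ⇒ r = 3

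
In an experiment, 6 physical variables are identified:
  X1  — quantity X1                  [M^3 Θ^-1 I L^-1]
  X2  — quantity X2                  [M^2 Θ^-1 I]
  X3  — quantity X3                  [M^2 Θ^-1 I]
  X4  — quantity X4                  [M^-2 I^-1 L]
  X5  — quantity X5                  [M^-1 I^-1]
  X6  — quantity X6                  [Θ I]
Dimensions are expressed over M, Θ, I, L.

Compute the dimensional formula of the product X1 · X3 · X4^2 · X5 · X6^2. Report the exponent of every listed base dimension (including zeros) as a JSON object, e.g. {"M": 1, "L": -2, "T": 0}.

{"M": 0, "Θ": 0, "I": 1, "L": 1}

Exponent matrix [M,Θ,I,L] × [X1,X2,X3,X4,X5,X6]:
  M: [ 3  2  2 -2 -1  0]
  Θ: [-1 -1 -1  0  0  1]
  I: [ 1  1  1 -1 -1  1]
  L: [-1  0  0  1  0  0]
  [M]: (1)·3+(1)·2+(2)·-2+(1)·-1+(2)·0 = 0
  [Θ]: (1)·-1+(1)·-1+(2)·0+(1)·0+(2)·1 = 0
  [I]: (1)·1+(1)·1+(2)·-1+(1)·-1+(2)·1 = 1
  [L]: (1)·-1+(1)·0+(2)·1+(1)·0+(2)·0 = 1
⇒ I L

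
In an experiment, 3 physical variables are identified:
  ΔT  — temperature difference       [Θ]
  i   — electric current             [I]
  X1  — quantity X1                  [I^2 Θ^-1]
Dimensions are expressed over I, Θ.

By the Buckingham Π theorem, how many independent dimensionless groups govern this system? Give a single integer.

Dimensional matrix (I×Θ by ΔT×i×X1):
  I: [ 0  1  2]
  Θ: [ 1  0 -1]
Row reduction gives pivot columns ΔT,i; rank = 2
Π count = n − r = 3 − 2 = 1

1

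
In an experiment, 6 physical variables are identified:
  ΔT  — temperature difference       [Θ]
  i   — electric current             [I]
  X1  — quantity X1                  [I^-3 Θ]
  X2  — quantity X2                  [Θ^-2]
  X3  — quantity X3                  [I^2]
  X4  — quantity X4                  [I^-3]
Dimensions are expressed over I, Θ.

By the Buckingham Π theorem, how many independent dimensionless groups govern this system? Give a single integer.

Dimensional matrix (I×Θ by ΔT×i×X1×X2×X3×X4):
  I: [ 0  1 -3  0  2 -3]
  Θ: [ 1  0  1 -2  0  0]
RREF → pivots at {ΔT,i} ⇒ r = 2
6 vars − rank 2 = 4 Π groups

4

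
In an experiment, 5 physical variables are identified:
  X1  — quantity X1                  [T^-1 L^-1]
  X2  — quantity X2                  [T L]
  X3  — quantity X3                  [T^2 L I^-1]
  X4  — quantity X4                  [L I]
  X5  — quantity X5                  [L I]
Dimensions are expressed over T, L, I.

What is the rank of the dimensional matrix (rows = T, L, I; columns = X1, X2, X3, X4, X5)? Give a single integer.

2

Write exponents as rows T,L,I / cols X1,X2,X3,X4,X5:
  T: [-1  1  2  0  0]
  L: [-1  1  1  1  1]
  I: [ 0  0 -1  1  1]
Echelon form has 2 nonzero rows (pivots: X1,X3)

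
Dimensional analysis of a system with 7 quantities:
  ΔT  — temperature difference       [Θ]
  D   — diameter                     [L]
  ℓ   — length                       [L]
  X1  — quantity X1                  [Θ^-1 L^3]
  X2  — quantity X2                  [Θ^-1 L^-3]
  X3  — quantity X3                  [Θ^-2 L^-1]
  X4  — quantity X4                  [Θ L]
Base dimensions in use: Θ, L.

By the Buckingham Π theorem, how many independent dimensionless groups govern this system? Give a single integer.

5

Dimensional matrix (Θ×L by ΔT×D×ℓ×X1×X2×X3×X4):
  Θ: [ 1  0  0 -1 -1 -2  1]
  L: [ 0  1  1  3 -3 -1  1]
Row reduction gives pivot columns ΔT,D; rank = 2
Π count = n − r = 7 − 2 = 5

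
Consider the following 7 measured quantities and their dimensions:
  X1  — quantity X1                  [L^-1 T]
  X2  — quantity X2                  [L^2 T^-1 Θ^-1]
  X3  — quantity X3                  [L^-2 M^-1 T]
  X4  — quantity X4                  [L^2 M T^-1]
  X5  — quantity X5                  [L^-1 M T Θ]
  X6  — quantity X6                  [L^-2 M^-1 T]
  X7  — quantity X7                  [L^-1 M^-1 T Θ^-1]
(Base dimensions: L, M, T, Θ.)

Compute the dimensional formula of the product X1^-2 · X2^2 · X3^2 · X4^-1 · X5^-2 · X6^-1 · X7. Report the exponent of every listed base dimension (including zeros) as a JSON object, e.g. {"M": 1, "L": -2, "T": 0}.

{"L": 3, "M": -5, "T": -3, "Θ": -5}

Exponent matrix [L,M,T,Θ] × [X1,X2,X3,X4,X5,X6,X7]:
  L: [-1  2 -2  2 -1 -2 -1]
  M: [ 0  0 -1  1  1 -1 -1]
  T: [ 1 -1  1 -1  1  1  1]
  Θ: [ 0 -1  0  0  1  0 -1]
  [L]: (-2)·-1+(2)·2+(2)·-2+(-1)·2+(-2)·-1+(-1)·-2+(1)·-1 = 3
  [M]: (-2)·0+(2)·0+(2)·-1+(-1)·1+(-2)·1+(-1)·-1+(1)·-1 = -5
  [T]: (-2)·1+(2)·-1+(2)·1+(-1)·-1+(-2)·1+(-1)·1+(1)·1 = -3
  [Θ]: (-2)·0+(2)·-1+(2)·0+(-1)·0+(-2)·1+(-1)·0+(1)·-1 = -5
⇒ L^3 M^-5 T^-3 Θ^-5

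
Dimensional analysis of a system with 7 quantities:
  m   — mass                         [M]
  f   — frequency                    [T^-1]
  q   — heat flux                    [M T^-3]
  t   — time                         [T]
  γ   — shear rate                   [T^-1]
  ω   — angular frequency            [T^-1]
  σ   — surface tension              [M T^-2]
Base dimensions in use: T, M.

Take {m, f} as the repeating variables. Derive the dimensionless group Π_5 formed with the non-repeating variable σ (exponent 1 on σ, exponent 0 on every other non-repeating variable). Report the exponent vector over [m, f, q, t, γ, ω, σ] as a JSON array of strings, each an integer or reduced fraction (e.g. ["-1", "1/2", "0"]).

Write exponents as rows T,M / cols m,f,q,t,γ,ω,σ:
  T: [ 0 -1 -3  1 -1 -1 -2]
  M: [ 1  0  1  0  0  0  1]
Row reduction gives pivot columns m,f; rank = 2
Pivot set = {m,f}, free = {q,t,γ,ω,σ}
RREF:
  r0: [   1    0    1    0    0    0    1]
  r1: [   0    1    3   -1    1    1    2]
Fix exponent of σ at 1, q at 0, t at 0, γ at 0, ω at 0; solve each RREF row for its pivot's exponent:
  r0: exp(m) + (1)·1 = 0 ⇒ exp(m) = -1
  r1: exp(f) + (2)·1 = 0 ⇒ exp(f) = -2
Π_5 = m^-1 · f^-2 · σ

["-1", "-2", "0", "0", "0", "0", "1"]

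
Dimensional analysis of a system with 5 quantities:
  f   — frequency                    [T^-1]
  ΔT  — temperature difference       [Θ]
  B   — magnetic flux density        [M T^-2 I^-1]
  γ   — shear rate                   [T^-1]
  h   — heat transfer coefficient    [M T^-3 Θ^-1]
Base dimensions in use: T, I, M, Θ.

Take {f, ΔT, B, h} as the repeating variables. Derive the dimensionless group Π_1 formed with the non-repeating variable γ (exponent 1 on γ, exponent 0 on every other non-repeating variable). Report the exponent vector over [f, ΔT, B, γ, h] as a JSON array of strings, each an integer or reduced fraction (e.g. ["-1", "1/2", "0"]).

Dimensional matrix (T×I×M×Θ by f×ΔT×B×γ×h):
  T: [-1  0 -2 -1 -3]
  I: [ 0  0 -1  0  0]
  M: [ 0  0  1  0  1]
  Θ: [ 0  1  0  0 -1]
Row reduction gives pivot columns f,ΔT,B,h; rank = 4
Pivot set = {f,ΔT,B,h}, free = {γ}
RREF:
  r0: [   1    0    0    1    0]
  r1: [   0    1    0    0    0]
  r2: [   0    0    1    0    0]
  r3: [   0    0    0    0    1]
Fix exponent of γ at 1; solve each RREF row for its pivot's exponent:
  r0: exp(f) + (1)·1 = 0 ⇒ exp(f) = -1
  r1: exp(ΔT) + (0)·1 = 0 ⇒ exp(ΔT) = 0
  r2: exp(B) + (0)·1 = 0 ⇒ exp(B) = 0
  r3: exp(h) + (0)·1 = 0 ⇒ exp(h) = 0
Π_1 = f^-1 · γ

["-1", "0", "0", "1", "0"]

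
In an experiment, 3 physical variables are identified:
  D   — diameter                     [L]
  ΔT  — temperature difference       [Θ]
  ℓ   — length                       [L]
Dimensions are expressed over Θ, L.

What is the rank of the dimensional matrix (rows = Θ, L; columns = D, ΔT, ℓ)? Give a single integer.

Exponent matrix [Θ,L] × [D,ΔT,ℓ]:
  Θ: [ 0  1  0]
  L: [ 1  0  1]
Echelon form has 2 nonzero rows (pivots: D,ΔT)

2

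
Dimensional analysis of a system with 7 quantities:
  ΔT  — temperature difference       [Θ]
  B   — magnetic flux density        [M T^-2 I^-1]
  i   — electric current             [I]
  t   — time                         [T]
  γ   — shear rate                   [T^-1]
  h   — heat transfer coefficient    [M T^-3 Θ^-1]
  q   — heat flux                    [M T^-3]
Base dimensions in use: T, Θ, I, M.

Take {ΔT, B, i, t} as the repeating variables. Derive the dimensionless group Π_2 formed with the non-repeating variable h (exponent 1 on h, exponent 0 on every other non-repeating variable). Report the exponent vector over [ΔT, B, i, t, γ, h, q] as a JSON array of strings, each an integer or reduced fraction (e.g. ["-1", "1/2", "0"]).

Dimensional matrix (T×Θ×I×M by ΔT×B×i×t×γ×h×q):
  T: [ 0 -2  0  1 -1 -3 -3]
  Θ: [ 1  0  0  0  0 -1  0]
  I: [ 0 -1  1  0  0  0  0]
  M: [ 0  1  0  0  0  1  1]
RREF → pivots at {ΔT,B,i,t} ⇒ r = 4
Pivot set = {ΔT,B,i,t}, free = {γ,h,q}
RREF:
  r0: [   1    0    0    0    0   -1    0]
  r1: [   0    1    0    0    0    1    1]
  r2: [   0    0    1    0    0    1    1]
  r3: [   0    0    0    1   -1   -1   -1]
Fix exponent of h at 1, γ at 0, q at 0; solve each RREF row for its pivot's exponent:
  r0: exp(ΔT) + (-1)·1 = 0 ⇒ exp(ΔT) = 1
  r1: exp(B) + (1)·1 = 0 ⇒ exp(B) = -1
  r2: exp(i) + (1)·1 = 0 ⇒ exp(i) = -1
  r3: exp(t) + (-1)·1 = 0 ⇒ exp(t) = 1
Π_2 = ΔT · B^-1 · i^-1 · t · h

["1", "-1", "-1", "1", "0", "1", "0"]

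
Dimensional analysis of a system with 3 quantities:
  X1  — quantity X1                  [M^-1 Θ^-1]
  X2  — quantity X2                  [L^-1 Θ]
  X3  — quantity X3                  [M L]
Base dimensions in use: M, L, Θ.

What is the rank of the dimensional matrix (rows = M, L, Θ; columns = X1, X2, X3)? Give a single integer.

2

Write exponents as rows M,L,Θ / cols X1,X2,X3:
  M: [-1  0  1]
  L: [ 0 -1  1]
  Θ: [-1  1  0]
RREF → pivots at {X1,X2} ⇒ r = 2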